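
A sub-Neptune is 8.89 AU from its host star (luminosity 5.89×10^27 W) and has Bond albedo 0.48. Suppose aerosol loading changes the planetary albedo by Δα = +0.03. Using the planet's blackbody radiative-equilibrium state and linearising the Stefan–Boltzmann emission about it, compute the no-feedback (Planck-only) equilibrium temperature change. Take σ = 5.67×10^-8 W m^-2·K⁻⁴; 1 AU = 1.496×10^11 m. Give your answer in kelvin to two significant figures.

-2.3 K

Orbital distance: d = 8.89 AU = 1.330×10^12 m.
Flux at the orbit: S = L/(4πd²) = 5.89×10^27/(4π·(1.33×10^12)²) = 265.0 W m^-2.
Unperturbed T_e = [265.0·(1−0.48)/(4σ)]^¼ = 157.0 K.
ΔF = −(S/4)Δα = −(265.0/4)×(+0.03) = -1.987 W m^-2.
Linearising σT⁴ gives d(σT⁴)/dT = 4σT_e³ = 0.8777 W m^-2 per K.
So ΔT₀ = -1.987/0.8777 = -2.26 K.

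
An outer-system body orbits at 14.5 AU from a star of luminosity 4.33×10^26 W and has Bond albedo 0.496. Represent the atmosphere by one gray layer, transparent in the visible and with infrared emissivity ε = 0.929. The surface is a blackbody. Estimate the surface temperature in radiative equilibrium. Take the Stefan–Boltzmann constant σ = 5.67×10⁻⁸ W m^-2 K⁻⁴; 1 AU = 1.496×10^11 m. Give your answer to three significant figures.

Orbital distance: d = 14.5 AU = 2.169×10^12 m.
Flux at the orbit: S = L/(4πd²) = 4.33×10^26/(4π·(2.17×10^12)²) = 7.323 W m^-2.
Effective emission temperature (TOA balance): σT_e⁴ = S(1−α)/4 = 0.9227 W m^-2 → T_e = 63.51 K.
Surface balance with a leaky layer gives σT_s⁴ = σT_e⁴·2/(2−ε), so T_s = T_e·[2/(2−0.929)]^(1/4) = 74.25 K.

74.2 K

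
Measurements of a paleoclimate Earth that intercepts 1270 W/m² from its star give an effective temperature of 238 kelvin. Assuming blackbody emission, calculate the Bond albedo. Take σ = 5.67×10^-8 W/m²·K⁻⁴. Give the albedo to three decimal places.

Rearranging the radiative balance, α = 1 − 4σT⁴/S.
σT⁴ = 181.9 W/m², so 4σT⁴ = 727.7 W/m².
1−α = 727.7/1270 = 0.5730, so α = 0.4270.

0.427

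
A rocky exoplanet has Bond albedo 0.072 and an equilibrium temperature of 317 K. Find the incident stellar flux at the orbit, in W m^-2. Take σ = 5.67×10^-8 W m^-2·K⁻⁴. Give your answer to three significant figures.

2470 W m^-2

Invert the energy balance for S: S = 4σT⁴/(1−α).
The emitted flux is σT⁴ = 572.6 W m^-2.
S = 4·572.6/0.928 = 2468 W m^-2.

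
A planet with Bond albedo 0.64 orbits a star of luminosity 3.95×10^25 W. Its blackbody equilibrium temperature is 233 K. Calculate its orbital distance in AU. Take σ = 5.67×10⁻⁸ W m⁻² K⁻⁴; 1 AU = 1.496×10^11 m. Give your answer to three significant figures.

The flux needed for this T is 4σT⁴/(1−0.64) = 1857 W m⁻².
From L = 4πd²S, d = √(3.95×10^25/(4π·1857)) = 4.114×10^10 m = 0.2750 AU.

0.275 AU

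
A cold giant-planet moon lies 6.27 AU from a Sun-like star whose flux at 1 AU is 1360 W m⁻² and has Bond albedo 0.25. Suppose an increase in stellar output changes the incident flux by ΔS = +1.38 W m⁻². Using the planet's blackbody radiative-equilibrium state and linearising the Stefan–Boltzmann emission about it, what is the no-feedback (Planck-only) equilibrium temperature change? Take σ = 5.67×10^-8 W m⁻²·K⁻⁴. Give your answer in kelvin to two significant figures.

1.0 K

Irradiance scales as 1/d², so S = 1360 W m⁻² × (1/6.27)² = 34.59 W m⁻².
Reference equilibrium: T_e = [S(1−α)/(4σ)]^(1/4) = 103.4 K.
Only a fraction (1−α) is absorbed and it's spread over 4πR², so ΔF = (1−α)ΔS/4 = 0.2587 W m⁻².
Planck response: λ_P = 4σT_e³ = 4·5.67×10⁻⁸·(103.4)³ = 0.2509 W m⁻²/K.
ΔT₀ = ΔF/λ_P = 0.2587/0.2509 = 1.03 K.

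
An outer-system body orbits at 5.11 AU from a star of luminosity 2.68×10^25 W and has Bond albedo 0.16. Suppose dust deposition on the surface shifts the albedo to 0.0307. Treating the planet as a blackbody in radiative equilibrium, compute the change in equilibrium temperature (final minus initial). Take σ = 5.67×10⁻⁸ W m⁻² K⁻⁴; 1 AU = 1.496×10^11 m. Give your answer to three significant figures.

d = 5.11 × 1.496×10^11 m = 7.645×10^11 m.
S = L/(4πd²) = 3.649 W m⁻².
Initial: T₁ = [S(1−0.16)/(4σ)]^(1/4) = 60.63 K.
After:  T₂ = [3.649·0.969/(4σ)]^(1/4) = 62.84 K.
ΔT = T₂ − T₁ = 2.210 K.

2.21 K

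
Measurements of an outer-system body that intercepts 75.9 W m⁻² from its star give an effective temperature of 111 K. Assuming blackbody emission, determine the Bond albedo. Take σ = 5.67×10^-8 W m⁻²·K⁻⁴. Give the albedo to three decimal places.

Energy balance: S(1−α)/4 = σT⁴, so 1−α = 4σT⁴/S.
4σT⁴ = 4·5.67×10⁻⁸·(111)⁴ = 34.43 W m⁻².
Hence α = 1 − 34.43/75.90 = 0.5464.

0.546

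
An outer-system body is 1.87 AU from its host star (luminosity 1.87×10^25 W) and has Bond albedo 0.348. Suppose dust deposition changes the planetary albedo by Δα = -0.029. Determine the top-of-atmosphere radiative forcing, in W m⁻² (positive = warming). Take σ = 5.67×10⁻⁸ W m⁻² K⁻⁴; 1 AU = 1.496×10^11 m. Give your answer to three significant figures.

0.138 W m⁻²

Orbital distance: d = 1.87 AU = 2.798×10^11 m.
S = L/(4πd²) = 19.01 W m⁻².
ΔF = −(S/4)Δα = −(19.01/4)×(-0.029) = 0.1379 W m⁻².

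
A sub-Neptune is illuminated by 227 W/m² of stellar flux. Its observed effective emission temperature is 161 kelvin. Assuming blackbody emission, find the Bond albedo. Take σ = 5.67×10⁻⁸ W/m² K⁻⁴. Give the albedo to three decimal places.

0.329

Energy balance: S(1−α)/4 = σT⁴, so 1−α = 4σT⁴/S.
4σT⁴ = 4·5.67×10⁻⁸·(161)⁴ = 152.4 W/m².
Hence α = 1 − 152.4/227.0 = 0.3287.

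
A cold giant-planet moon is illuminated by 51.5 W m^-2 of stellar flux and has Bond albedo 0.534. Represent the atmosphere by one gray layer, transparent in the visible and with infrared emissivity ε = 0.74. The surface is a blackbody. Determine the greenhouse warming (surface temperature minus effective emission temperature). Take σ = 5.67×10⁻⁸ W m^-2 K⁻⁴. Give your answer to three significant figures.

12.4 kelvin

At the top of the atmosphere, σT_e⁴ = S(1−α)/4 = 6.000 W m^-2, giving T_e = 101.4 K.
For a single slab of emissivity ε, T_s⁴ = 2T_e⁴/(2−ε); thus T_s = 101.4·(1.587)^(1/4) = 113.8 K.
Greenhouse warming: T_s − T_e = 12.42 K.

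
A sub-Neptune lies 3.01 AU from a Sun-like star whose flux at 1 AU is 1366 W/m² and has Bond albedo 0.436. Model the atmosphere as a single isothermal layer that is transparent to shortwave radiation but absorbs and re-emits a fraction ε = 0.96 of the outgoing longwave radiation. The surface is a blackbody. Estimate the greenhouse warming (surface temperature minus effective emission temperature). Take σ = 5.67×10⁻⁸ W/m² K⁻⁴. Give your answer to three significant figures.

By the inverse-square law, S = 1366/3.01² = 150.8 W/m².
Effective emission temperature (TOA balance): σT_e⁴ = S(1−α)/4 = 21.26 W/m² → T_e = 139.2 K.
Surface balance with a leaky layer gives σT_s⁴ = σT_e⁴·2/(2−ε), so T_s = T_e·[2/(2−0.96)]^(1/4) = 163.9 K.
The atmosphere warms the surface by 24.71 K.

24.7 kelvin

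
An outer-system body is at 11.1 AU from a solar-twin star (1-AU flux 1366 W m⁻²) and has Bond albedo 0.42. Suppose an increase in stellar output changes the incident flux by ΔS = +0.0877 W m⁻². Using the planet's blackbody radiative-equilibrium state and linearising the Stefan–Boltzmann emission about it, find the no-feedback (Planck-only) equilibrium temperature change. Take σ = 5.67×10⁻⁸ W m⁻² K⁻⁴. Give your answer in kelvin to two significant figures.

Flux at the orbit: S = 1366/(11.1)² = 11.09 W m⁻².
The baseline emission temperature is T_e = 72.97 K.
ΔF = Δ[S(1−α)]/4 = (1−0.42)·+0.0877/4 = 0.01272 W m⁻².
The Planck feedback parameter is 4σT_e³ = 0.08812 W m⁻²/K.
Hence the no-feedback warming is ΔF/(4σT_e³) = 0.144 K.

0.14 K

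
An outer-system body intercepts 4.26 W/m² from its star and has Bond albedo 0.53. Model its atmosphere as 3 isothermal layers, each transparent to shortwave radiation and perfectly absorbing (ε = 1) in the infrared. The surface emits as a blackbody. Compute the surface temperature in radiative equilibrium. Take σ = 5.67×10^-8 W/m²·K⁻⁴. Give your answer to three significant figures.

The effective emission temperature is T_e = [S(1−α)/(4σ)]^¼ = 54.51 K.
With N = 3 opaque layers, T_s = (N+1)^(1/4)·T_e = 4^(1/4)·54.51 = 77.09 K.

77.1 K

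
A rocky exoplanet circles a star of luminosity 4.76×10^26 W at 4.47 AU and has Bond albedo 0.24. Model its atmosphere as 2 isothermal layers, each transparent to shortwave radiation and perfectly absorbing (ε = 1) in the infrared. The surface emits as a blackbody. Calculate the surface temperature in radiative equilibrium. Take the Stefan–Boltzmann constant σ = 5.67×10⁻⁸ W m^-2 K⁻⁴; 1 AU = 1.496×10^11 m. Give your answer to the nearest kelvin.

Orbital distance: d = 4.47 AU = 6.687×10^11 m.
S = L/(4πd²) = 84.71 W m^-2.
Top-of-atmosphere balance: σT_e⁴ = S(1−α)/4 = 16.09 W m^-2 → T_e = 129.8 K.
For an N-layer opaque stack, T_s⁴ = (N+1)T_e⁴, hence T_s = (3)^(1/4)×129.8 K = 170.8 K.

171 kelvin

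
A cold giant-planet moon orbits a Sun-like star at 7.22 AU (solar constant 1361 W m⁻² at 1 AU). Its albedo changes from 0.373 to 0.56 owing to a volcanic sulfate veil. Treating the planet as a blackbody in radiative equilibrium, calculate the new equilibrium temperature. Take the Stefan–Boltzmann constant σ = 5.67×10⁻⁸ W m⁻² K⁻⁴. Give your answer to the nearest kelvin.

84 kelvin

By the inverse-square law, S = 1361/7.22² = 26.11 W m⁻².
New equilibrium: T₂ = [(1−0.56)·26.11/(4σ)]^(1/4) = 84.36 K.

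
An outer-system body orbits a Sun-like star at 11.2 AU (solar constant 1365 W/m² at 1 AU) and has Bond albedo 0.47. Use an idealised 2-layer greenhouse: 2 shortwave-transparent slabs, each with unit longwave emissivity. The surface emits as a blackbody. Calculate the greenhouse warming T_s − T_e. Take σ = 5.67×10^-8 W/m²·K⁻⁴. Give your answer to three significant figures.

22.4 kelvin

Irradiance scales as 1/d², so S = 1365 W/m² × (1/11.2)² = 10.88 W/m².
Top-of-atmosphere balance: σT_e⁴ = S(1−α)/4 = 1.442 W/m² → T_e = 71.01 K.
T_s = (N+1)^(1/4)·T_e = 93.46 K.
So the greenhouse effect raises the surface by 93.46 − 71.01 = 22.45 K.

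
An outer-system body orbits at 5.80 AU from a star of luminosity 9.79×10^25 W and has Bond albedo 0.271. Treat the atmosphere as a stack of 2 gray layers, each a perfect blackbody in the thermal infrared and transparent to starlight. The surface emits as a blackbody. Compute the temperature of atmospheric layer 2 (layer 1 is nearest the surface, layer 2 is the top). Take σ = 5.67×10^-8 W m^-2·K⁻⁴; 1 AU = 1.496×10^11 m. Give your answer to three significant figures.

d = 5.80 × 1.496×10^11 m = 8.677×10^11 m.
Spreading L over a sphere of radius d: S = 9.79×10^25/(4π·8.68×10^11²) = 10.35 W m^-2.
Top-of-atmosphere balance: σT_e⁴ = S(1−α)/4 = 1.886 W m^-2 → T_e = 75.94 K.
In the N-layer model, layer k (counted from the surface) has T_k = (N+1−k)^(1/4)·T_e.
T_2 = (1)^(1/4)·75.94 = 75.94 K.

75.9 K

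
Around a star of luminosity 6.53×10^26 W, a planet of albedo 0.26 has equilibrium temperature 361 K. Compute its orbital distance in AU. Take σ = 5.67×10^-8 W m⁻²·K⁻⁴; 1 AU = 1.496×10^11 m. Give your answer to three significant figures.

0.668 AU

Energy balance gives S = 4σT⁴/(1−α) = 5205 W m⁻².
S = L/(4πd²) → d = √(L/4πS) = √(6.53×10^26/(4π·5205)) = 9.992×10^10 m = 0.6679 AU.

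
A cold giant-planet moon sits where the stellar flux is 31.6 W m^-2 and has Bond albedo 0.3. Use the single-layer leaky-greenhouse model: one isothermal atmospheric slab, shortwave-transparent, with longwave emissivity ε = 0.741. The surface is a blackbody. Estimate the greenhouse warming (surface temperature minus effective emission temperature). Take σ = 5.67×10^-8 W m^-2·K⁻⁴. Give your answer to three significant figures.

12.2 kelvin

The planet radiates to space at T_e = [S(1−α)/(4σ)]^(1/4) = 99.38 K.
Surface balance with a leaky layer gives σT_s⁴ = σT_e⁴·2/(2−ε), so T_s = T_e·[2/(2−0.741)]^(1/4) = 111.6 K.
The atmosphere warms the surface by 12.19 K.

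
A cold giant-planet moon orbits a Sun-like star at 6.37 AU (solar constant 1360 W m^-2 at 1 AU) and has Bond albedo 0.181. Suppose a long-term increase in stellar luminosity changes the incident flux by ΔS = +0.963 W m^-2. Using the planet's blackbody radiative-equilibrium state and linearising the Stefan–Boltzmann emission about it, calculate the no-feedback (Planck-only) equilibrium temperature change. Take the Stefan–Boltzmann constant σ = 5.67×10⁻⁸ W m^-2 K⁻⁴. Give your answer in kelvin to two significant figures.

By the inverse-square law, S = 1360/6.37² = 33.52 W m^-2.
Unperturbed T_e = [33.52·(1−0.181)/(4σ)]^¼ = 104.9 K.
TOA radiative forcing: ΔF = (1−α)ΔS/4 = 0.819·(+0.963)/4 = 0.1972 W m^-2.
Linearising σT⁴ gives d(σT⁴)/dT = 4σT_e³ = 0.2617 W m^-2 per K.
Hence the no-feedback warming is ΔF/(4σT_e³) = 0.753 K.

0.75 kelvin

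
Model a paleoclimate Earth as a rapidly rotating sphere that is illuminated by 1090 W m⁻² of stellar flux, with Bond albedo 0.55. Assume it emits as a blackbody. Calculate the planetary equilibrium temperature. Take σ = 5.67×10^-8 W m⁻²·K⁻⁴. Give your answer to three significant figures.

Absorbed flux (global mean): S(1−α)/4 = 1090·0.45/4 = 122.6 W m⁻².
Set σT⁴ = 122.6 → T = (122.6/σ)^(1/4) = 215.6 K.

216 K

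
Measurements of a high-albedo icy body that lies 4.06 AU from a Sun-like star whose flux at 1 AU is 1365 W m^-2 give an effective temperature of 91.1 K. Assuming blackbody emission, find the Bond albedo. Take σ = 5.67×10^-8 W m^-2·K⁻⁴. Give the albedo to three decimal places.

0.811

Flux at the orbit: S = 1365/(4.06)² = 82.81 W m^-2.
From σT⁴ = S(1−α)/4 we invert for α: 1−α = 4σT⁴/S.
4σT⁴ = 4·5.67×10⁻⁸·(91.1)⁴ = 15.62 W m^-2.
Hence α = 1 − 15.62/82.81 = 0.8114.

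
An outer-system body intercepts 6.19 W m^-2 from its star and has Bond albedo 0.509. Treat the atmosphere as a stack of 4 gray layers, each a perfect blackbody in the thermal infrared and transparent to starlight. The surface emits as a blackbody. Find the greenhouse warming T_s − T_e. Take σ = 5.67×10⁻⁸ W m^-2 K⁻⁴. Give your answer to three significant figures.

30.0 kelvin

OLR = S(1−α)/4 = 0.7598 W m^-2; the top layer radiates at T_e = 60.50 K.
Surface: T_s = (5)^¼·T_e = 90.47 K.
So the greenhouse effect raises the surface by 90.47 − 60.50 = 29.97 K.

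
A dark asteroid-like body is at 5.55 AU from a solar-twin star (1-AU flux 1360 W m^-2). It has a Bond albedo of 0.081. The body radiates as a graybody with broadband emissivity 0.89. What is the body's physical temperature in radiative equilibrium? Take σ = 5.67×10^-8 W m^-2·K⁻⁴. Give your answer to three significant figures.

Irradiance scales as 1/d², so S = 1360 W m^-2 × (1/5.55)² = 44.15 W m^-2.
Absorbed flux (global mean): S(1−α)/4 = 44.15·0.919/4 = 10.14 W m^-2.
Radiative balance εσT⁴ = 10.14 gives T = [10.14/(0.89·σ)]^(1/4) = 119.1 K.

119 K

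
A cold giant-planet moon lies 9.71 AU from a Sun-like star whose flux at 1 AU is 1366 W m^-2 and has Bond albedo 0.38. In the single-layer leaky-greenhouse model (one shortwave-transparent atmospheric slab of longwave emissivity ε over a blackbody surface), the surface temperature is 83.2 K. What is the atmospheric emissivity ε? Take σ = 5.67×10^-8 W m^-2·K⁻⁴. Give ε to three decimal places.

0.347

Irradiance scales as 1/d², so S = 1366 W m^-2 × (1/9.71)² = 14.49 W m^-2.
TOA balance gives T_e = 79.33 K.
T_s⁴ = T_e⁴·2/(2−ε) → ε = 2 − 2(T_e/T_s)⁴ = 2 − 2·(79.33/83.2)⁴ = 0.3469.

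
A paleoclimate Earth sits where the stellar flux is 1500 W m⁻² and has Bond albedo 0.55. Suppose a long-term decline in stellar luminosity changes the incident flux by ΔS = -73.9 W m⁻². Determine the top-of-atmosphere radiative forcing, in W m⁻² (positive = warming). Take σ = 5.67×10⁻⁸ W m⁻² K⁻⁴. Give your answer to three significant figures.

TOA radiative forcing: ΔF = (1−α)ΔS/4 = 0.45·(-73.9)/4 = -8.314 W m⁻².

-8.31 W m⁻²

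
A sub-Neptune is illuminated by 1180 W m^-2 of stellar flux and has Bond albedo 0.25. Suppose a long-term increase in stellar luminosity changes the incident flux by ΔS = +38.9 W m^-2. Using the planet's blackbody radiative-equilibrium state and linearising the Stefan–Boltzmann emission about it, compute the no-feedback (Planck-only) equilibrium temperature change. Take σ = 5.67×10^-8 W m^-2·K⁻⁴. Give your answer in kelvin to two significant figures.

2.1 K

The baseline emission temperature is T_e = 249.9 K.
TOA radiative forcing: ΔF = (1−α)ΔS/4 = 0.75·(+38.9)/4 = 7.294 W m^-2.
The Planck feedback parameter is 4σT_e³ = 3.541 W m^-2/K.
Hence the no-feedback warming is ΔF/(4σT_e³) = 2.06 K.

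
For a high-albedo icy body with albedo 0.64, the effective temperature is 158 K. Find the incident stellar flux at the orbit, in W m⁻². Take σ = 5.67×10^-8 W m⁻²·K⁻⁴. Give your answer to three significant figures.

From S(1−α)/4 = σT⁴: S = 4σT⁴/(1−α).
The emitted flux is σT⁴ = 35.34 W m⁻².
S = 4·35.34/0.36 = 392.6 W m⁻².

393 W m⁻²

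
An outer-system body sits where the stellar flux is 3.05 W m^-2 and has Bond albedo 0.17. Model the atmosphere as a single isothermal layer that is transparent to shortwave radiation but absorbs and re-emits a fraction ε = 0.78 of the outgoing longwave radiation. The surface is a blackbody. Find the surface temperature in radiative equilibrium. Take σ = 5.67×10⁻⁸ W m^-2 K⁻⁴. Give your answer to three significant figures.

65.4 kelvin

At the top of the atmosphere, σT_e⁴ = S(1−α)/4 = 0.6329 W m^-2, giving T_e = 57.80 K.
For a single slab of emissivity ε, T_s⁴ = 2T_e⁴/(2−ε); thus T_s = 57.80·(1.639)^(1/4) = 65.40 K.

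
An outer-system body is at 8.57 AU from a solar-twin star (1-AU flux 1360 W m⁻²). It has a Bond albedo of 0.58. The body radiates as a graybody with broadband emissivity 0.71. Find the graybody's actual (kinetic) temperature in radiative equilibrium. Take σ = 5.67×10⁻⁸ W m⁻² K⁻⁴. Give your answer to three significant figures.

Flux at the orbit: S = 1360/(8.57)² = 18.52 W m⁻².
Absorbed flux (global mean): S(1−α)/4 = 18.52·0.42/4 = 1.944 W m⁻².
Equating to εσT⁴ with ε = 0.71: T = (1.944/0.71σ)^(1/4) = 83.36 K.

83.4 K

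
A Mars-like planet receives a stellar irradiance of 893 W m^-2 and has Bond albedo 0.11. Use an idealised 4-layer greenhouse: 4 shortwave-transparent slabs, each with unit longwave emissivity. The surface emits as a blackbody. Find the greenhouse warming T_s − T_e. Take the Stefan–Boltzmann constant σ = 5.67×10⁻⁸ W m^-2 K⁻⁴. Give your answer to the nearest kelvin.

OLR = S(1−α)/4 = 198.7 W m^-2; the top layer radiates at T_e = 243.3 K.
Surface: T_s = (5)^¼·T_e = 363.8 K.
Warming: T_s − T_e = 120.5 K.

121 kelvin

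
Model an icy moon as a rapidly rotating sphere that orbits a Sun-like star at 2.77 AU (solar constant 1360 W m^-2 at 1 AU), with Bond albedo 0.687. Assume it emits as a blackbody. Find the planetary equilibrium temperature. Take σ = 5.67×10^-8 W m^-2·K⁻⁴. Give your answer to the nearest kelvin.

Irradiance scales as 1/d², so S = 1360 W m^-2 × (1/2.77)² = 177.2 W m^-2.
Absorbed flux (global mean): S(1−α)/4 = 177.2·0.313/4 = 13.87 W m^-2.
Set σT⁴ = 13.87 → T = (13.87/σ)^(1/4) = 125.1 K.

125 K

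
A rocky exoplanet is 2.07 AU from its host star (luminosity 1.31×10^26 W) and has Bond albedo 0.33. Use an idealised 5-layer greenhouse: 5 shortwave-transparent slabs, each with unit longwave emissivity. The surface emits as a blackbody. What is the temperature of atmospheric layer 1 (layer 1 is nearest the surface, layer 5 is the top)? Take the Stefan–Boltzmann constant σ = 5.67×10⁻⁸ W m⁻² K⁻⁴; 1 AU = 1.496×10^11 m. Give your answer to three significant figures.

200 kelvin

Orbital distance: d = 2.07 AU = 3.097×10^11 m.
Spreading L over a sphere of radius d: S = 1.31×10^26/(4π·3.10×10^11²) = 108.7 W m⁻².
Top-of-atmosphere balance: σT_e⁴ = S(1−α)/4 = 18.21 W m⁻² → T_e = 133.9 K.
The net upward flux σT_e⁴ is constant between every pair of levels, so T_k⁴ = (N+1−k)T_e⁴.
With k = 1: T_1 = (5+1−1)^¼·133.9 K = 200.2 K.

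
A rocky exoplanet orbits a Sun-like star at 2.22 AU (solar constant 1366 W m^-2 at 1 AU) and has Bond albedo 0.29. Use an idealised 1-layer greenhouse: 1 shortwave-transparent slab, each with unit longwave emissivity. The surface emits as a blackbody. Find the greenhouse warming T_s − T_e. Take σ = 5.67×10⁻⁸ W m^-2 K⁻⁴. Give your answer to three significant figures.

Irradiance scales as 1/d², so S = 1366 W m^-2 × (1/2.22)² = 277.2 W m^-2.
OLR = S(1−α)/4 = 49.20 W m^-2; the top layer radiates at T_e = 171.6 K.
T_s = (N+1)^(1/4)·T_e = 204.1 K.
So the greenhouse effect raises the surface by 204.1 − 171.6 = 32.47 K.

32.5 K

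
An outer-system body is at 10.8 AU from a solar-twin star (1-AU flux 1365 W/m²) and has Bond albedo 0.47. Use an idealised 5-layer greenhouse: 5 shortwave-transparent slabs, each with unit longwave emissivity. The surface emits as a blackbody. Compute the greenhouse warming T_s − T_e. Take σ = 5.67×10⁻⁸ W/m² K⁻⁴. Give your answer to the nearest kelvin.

41 kelvin

Irradiance scales as 1/d², so S = 1365 W/m² × (1/10.8)² = 11.70 W/m².
OLR = S(1−α)/4 = 1.551 W/m²; the top layer radiates at T_e = 72.32 K.
T_s = (N+1)^(1/4)·T_e = 113.2 K.
So the greenhouse effect raises the surface by 113.2 − 72.32 = 40.86 K.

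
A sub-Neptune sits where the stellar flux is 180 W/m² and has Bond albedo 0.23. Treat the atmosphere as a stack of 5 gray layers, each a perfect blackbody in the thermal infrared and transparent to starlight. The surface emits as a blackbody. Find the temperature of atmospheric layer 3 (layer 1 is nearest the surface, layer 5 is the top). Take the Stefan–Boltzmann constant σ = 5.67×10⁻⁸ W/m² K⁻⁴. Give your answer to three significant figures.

Top-of-atmosphere balance: σT_e⁴ = S(1−α)/4 = 34.65 W/m² → T_e = 157.2 K.
Each opaque layer satisfies 2T_j⁴ = T_{j−1}⁴ + T_{j+1}⁴, giving T_k⁴ = (N+1−k)T_e⁴.
T_3 = (3)^(1/4)·157.2 = 206.9 K.

207 K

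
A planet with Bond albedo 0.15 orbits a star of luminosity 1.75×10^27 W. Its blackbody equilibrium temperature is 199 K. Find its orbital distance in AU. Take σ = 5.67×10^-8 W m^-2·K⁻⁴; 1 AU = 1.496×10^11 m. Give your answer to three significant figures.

3.86 AU

The flux needed for this T is 4σT⁴/(1−0.15) = 418.4 W m^-2.
Then d = [L/(4πS)]^(1/2) = 5.769×10^11 m, i.e. 3.856 AU.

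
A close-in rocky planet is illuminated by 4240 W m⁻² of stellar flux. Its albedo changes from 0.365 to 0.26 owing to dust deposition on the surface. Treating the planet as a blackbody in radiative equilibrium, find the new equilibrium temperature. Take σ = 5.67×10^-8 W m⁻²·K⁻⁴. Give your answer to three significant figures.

343 K

With the new albedo, S(1−α₂)/4 = 784.4 W m⁻², so T₂ = 343.0 K.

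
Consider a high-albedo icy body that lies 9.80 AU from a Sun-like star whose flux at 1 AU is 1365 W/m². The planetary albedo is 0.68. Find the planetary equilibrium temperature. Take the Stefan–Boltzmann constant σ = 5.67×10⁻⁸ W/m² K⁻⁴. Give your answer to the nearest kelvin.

Irradiance scales as 1/d², so S = 1365 W/m² × (1/9.80)² = 14.21 W/m².
The planet absorbs (1−α)S over its disc πR² and re-emits over 4πR², so the mean absorbed flux is (1−0.68)·14.21/4 = 1.137 W/m².
In equilibrium σT⁴ equals this, so T = 66.92 K.

67 K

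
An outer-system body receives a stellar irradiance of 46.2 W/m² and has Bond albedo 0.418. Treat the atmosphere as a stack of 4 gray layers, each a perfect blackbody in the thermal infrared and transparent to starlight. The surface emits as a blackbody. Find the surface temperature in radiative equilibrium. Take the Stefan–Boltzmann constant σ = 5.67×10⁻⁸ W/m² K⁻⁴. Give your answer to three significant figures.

OLR = S(1−α)/4 = 6.722 W/m²; the top layer radiates at T_e = 104.3 K.
Layer-by-layer balance gives σT_s⁴ = (N+1)σT_e⁴, so T_s = 5^¼·104.3 = 156.0 K.

156 K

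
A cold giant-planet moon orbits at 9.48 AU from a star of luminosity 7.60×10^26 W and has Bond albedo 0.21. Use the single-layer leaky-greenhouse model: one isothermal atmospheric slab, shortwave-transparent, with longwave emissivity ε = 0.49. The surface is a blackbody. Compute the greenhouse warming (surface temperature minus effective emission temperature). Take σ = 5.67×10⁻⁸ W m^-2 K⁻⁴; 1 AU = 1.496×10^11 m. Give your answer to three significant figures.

7.36 kelvin

d = 9.48 × 1.496×10^11 m = 1.418×10^12 m.
Spreading L over a sphere of radius d: S = 7.60×10^26/(4π·1.42×10^12²) = 30.07 W m^-2.
Effective emission temperature (TOA balance): σT_e⁴ = S(1−α)/4 = 5.939 W m^-2 → T_e = 101.2 K.
The surface balance (absorbed SW + ε·downward IR = σT_s⁴) with T_a⁴ = T_s⁴/2 reduces to T_s = T_e·[2/(2−ε)]^¼ = 108.5 K.
T_s − T_e = 108.5 − 101.2 = 7.363 K.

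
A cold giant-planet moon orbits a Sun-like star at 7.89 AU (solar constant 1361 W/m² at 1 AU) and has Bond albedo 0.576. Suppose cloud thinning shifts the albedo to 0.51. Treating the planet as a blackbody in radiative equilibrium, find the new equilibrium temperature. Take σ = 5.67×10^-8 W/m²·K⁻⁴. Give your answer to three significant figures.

By the inverse-square law, S = 1361/7.89² = 21.86 W/m².
T₂ = [S(1−α₂)/(4σ)]^(1/4) = [21.86·0.49/(4σ)]^(1/4) = 82.90 K.

82.9 K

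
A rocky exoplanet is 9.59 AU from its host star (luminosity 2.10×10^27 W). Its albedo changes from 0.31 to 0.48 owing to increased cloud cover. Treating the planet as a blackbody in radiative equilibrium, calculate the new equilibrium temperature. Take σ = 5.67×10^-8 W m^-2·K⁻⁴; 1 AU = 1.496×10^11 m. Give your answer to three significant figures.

Orbital distance: d = 9.59 AU = 1.435×10^12 m.
S = L/(4πd²) = 81.19 W m^-2.
T₂ = [S(1−α₂)/(4σ)]^(1/4) = [81.19·0.52/(4σ)]^(1/4) = 116.8 K.

117 K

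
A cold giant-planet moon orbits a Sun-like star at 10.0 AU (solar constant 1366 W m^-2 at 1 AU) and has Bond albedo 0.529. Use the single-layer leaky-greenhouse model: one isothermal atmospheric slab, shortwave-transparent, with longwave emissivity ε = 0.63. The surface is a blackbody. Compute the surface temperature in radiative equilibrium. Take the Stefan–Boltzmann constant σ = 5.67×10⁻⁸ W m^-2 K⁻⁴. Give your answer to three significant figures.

Irradiance scales as 1/d², so S = 1366 W m^-2 × (1/10.0)² = 13.66 W m^-2.
Effective emission temperature (TOA balance): σT_e⁴ = S(1−α)/4 = 1.608 W m^-2 → T_e = 72.98 K.
Surface balance with a leaky layer gives σT_s⁴ = σT_e⁴·2/(2−ε), so T_s = T_e·[2/(2−0.63)]^(1/4) = 80.22 K.

80.2 K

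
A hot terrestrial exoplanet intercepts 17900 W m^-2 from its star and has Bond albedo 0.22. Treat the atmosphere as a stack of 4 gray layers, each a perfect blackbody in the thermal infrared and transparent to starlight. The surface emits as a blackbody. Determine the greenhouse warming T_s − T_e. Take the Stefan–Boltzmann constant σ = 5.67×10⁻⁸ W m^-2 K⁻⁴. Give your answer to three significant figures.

247 K

The effective emission temperature is T_e = [S(1−α)/(4σ)]^¼ = 498.1 K.
Surface: T_s = (5)^¼·T_e = 744.8 K.
So the greenhouse effect raises the surface by 744.8 − 498.1 = 246.7 K.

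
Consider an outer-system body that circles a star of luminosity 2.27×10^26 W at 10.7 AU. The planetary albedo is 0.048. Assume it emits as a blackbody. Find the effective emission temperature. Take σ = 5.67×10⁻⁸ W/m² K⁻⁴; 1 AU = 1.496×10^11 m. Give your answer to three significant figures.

d = 10.7 × 1.496×10^11 m = 1.601×10^12 m.
Flux at the orbit: S = L/(4πd²) = 2.27×10^26/(4π·(1.60×10^12)²) = 7.050 W/m².
Absorbed flux (global mean): S(1−α)/4 = 7.050·0.952/4 = 1.678 W/m².
In equilibrium σT⁴ equals this, so T = 73.76 K.

73.8 K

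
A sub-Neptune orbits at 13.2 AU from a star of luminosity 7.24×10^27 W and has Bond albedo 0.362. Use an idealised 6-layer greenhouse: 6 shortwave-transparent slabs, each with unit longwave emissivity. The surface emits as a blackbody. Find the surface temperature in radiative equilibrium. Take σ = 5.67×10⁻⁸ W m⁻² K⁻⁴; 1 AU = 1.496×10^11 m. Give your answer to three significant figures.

232 K

d = 13.2 × 1.496×10^11 m = 1.975×10^12 m.
S = L/(4πd²) = 147.7 W m⁻².
OLR = S(1−α)/4 = 23.57 W m⁻²; the top layer radiates at T_e = 142.8 K.
For an N-layer opaque stack, T_s⁴ = (N+1)T_e⁴, hence T_s = (7)^(1/4)×142.8 K = 232.2 K.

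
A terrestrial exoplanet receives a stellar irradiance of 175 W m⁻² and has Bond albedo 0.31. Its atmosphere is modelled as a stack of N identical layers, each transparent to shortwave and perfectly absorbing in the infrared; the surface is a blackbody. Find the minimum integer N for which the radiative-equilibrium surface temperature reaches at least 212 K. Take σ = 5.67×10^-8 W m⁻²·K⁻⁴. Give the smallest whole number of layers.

3

The effective emission temperature is T_e = [S(1−α)/(4σ)]^¼ = 151.9 K.
Since T_s⁴ = (N+1)T_e⁴, we need N ≥ (T_s/T_e)⁴ − 1 = 2.794.
Rounding up, N = 3.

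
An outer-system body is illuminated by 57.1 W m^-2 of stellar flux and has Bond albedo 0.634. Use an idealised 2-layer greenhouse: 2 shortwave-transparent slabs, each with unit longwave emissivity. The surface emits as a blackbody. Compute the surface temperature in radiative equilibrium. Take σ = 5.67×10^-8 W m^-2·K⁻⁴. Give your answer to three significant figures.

OLR = S(1−α)/4 = 5.225 W m^-2; the top layer radiates at T_e = 97.98 K.
For an N-layer opaque stack, T_s⁴ = (N+1)T_e⁴, hence T_s = (3)^(1/4)×97.98 K = 128.9 K.

129 K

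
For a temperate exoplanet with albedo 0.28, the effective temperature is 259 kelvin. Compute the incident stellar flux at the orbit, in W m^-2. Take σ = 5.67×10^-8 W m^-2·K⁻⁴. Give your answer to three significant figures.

1420 W m^-2

Invert the energy balance for S: S = 4σT⁴/(1−α).
σT⁴ = 5.67×10⁻⁸·(259)⁴ = 255.1 W m^-2.
S = 4·255.1/0.72 = 1417 W m^-2.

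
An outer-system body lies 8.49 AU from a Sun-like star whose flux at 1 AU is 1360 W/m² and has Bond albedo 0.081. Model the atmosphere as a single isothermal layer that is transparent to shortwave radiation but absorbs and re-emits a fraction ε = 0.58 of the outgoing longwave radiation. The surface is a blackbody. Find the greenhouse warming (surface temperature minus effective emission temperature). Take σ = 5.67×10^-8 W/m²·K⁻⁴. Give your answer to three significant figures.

8.36 K

Irradiance scales as 1/d², so S = 1360 W/m² × (1/8.49)² = 18.87 W/m².
Effective emission temperature (TOA balance): σT_e⁴ = S(1−α)/4 = 4.335 W/m² → T_e = 93.51 K.
The surface balance (absorbed SW + ε·downward IR = σT_s⁴) with T_a⁴ = T_s⁴/2 reduces to T_s = T_e·[2/(2−ε)]^¼ = 101.9 K.
The atmosphere warms the surface by 8.359 K.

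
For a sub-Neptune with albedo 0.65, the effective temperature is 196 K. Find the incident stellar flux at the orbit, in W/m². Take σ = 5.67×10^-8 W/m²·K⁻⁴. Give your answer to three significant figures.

From S(1−α)/4 = σT⁴: S = 4σT⁴/(1−α).
σT⁴ = 5.67×10⁻⁸·(196)⁴ = 83.68 W/m².
So S = 4×83.68/(1−0.65) = 956.3 W/m².

956 W/m²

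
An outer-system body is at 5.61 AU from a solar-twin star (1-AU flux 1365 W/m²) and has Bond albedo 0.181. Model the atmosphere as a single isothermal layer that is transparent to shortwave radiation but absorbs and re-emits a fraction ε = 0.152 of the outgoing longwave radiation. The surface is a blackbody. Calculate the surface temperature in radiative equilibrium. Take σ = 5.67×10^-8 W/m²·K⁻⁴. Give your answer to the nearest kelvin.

By the inverse-square law, S = 1365/5.61² = 43.37 W/m².
The planet radiates to space at T_e = [S(1−α)/(4σ)]^(1/4) = 111.9 K.
The surface balance (absorbed SW + ε·downward IR = σT_s⁴) with T_a⁴ = T_s⁴/2 reduces to T_s = T_e·[2/(2−ε)]^¼ = 114.1 K.

114 K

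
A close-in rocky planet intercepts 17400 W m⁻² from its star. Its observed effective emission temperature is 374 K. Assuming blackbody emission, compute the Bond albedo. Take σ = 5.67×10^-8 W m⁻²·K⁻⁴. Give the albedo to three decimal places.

Energy balance: S(1−α)/4 = σT⁴, so 1−α = 4σT⁴/S.
σT⁴ = 1109 W m⁻², so 4σT⁴ = 4437 W m⁻².
1−α = 4437/17400 = 0.2550, so α = 0.7450.

0.745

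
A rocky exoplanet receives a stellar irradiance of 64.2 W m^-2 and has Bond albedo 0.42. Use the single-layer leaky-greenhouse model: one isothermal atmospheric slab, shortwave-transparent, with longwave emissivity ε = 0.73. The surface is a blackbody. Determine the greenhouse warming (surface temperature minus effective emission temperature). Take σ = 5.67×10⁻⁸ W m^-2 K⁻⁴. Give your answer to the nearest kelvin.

At the top of the atmosphere, σT_e⁴ = S(1−α)/4 = 9.309 W m^-2, giving T_e = 113.2 K.
Surface balance with a leaky layer gives σT_s⁴ = σT_e⁴·2/(2−ε), so T_s = T_e·[2/(2−0.73)]^(1/4) = 126.8 K.
Greenhouse warming: T_s − T_e = 13.61 K.

14 kelvin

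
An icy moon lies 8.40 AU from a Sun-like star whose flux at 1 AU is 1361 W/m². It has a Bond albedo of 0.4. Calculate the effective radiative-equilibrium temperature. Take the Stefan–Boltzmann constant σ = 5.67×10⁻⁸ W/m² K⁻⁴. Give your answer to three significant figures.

Irradiance scales as 1/d², so S = 1361 W/m² × (1/8.40)² = 19.29 W/m².
Absorbed flux (global mean): S(1−α)/4 = 19.29·0.6/4 = 2.893 W/m².
Balancing against σT⁴: T = (2.893/5.67×10⁻⁸)^(1/4) = 84.52 K.

84.5 K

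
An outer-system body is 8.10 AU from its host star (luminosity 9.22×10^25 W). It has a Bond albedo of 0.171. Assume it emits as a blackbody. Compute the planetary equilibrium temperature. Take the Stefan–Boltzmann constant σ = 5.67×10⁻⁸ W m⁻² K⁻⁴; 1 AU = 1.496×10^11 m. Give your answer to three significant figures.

65.4 K

Orbital distance: d = 8.10 AU = 1.212×10^12 m.
Spreading L over a sphere of radius d: S = 9.22×10^25/(4π·1.21×10^12²) = 4.997 W m⁻².
Averaging over the sphere, the absorbed flux is S(1−α)/4 = 1.036 W m⁻².
In equilibrium σT⁴ equals this, so T = 65.37 K.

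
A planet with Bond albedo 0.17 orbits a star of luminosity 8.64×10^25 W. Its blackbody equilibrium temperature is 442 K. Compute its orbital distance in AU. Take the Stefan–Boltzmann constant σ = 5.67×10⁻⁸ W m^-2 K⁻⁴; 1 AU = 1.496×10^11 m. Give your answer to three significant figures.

0.172 AU

The flux needed for this T is 4σT⁴/(1−0.17) = 10430 W m^-2.
S = L/(4πd²) → d = √(L/4πS) = √(8.64×10^25/(4π·10430)) = 2.568×10^10 m = 0.1716 AU.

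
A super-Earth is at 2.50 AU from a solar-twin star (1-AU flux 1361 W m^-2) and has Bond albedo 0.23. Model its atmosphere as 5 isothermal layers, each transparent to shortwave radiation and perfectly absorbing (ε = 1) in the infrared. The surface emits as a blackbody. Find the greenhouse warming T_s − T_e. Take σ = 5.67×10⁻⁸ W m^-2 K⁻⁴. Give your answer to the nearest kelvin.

Irradiance scales as 1/d², so S = 1361 W m^-2 × (1/2.50)² = 217.8 W m^-2.
Top-of-atmosphere balance: σT_e⁴ = S(1−α)/4 = 41.92 W m^-2 → T_e = 164.9 K.
T_s = (N+1)^(1/4)·T_e = 258.1 K.
So the greenhouse effect raises the surface by 258.1 − 164.9 = 93.18 K.

93 kelvin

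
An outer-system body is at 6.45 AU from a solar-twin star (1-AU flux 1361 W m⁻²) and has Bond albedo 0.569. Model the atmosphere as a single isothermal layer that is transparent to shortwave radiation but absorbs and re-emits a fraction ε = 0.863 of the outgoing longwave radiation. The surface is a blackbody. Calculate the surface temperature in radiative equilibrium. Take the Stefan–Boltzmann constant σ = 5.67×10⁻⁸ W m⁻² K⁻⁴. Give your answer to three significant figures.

102 K

Flux at the orbit: S = 1361/(6.45)² = 32.71 W m⁻².
The planet radiates to space at T_e = [S(1−α)/(4σ)]^(1/4) = 88.80 K.
Surface balance with a leaky layer gives σT_s⁴ = σT_e⁴·2/(2−ε), so T_s = T_e·[2/(2−0.863)]^(1/4) = 102.3 K.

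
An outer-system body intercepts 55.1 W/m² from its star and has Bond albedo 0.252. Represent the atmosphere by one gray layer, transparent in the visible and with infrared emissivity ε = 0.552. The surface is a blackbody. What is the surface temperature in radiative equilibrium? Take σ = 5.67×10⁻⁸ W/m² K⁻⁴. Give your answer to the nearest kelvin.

126 K

At the top of the atmosphere, σT_e⁴ = S(1−α)/4 = 10.30 W/m², giving T_e = 116.1 K.
The surface balance (absorbed SW + ε·downward IR = σT_s⁴) with T_a⁴ = T_s⁴/2 reduces to T_s = T_e·[2/(2−ε)]^¼ = 125.9 K.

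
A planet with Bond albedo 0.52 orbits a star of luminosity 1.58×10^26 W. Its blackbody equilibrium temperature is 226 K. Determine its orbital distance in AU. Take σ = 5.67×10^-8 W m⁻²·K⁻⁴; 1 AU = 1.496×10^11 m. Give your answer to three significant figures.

The flux needed for this T is 4σT⁴/(1−0.52) = 1233 W m⁻².
Then d = [L/(4πS)]^(1/2) = 1.010×10^11 m, i.e. 0.6751 AU.

0.675 AU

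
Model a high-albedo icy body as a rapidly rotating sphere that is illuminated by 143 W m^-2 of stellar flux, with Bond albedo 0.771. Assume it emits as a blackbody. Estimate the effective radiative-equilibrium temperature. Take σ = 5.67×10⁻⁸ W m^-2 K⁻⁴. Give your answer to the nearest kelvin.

110 kelvin

Averaging over the sphere, the absorbed flux is S(1−α)/4 = 8.187 W m^-2.
In equilibrium σT⁴ equals this, so T = 109.6 K.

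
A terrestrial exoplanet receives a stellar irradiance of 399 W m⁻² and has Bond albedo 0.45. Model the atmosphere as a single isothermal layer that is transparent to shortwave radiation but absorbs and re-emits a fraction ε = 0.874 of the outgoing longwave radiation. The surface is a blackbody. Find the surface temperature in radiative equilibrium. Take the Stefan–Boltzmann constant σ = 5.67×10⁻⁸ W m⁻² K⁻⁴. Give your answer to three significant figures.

At the top of the atmosphere, σT_e⁴ = S(1−α)/4 = 54.86 W m⁻², giving T_e = 176.4 K.
For a single slab of emissivity ε, T_s⁴ = 2T_e⁴/(2−ε); thus T_s = 176.4·(1.776)^(1/4) = 203.6 K.

204 K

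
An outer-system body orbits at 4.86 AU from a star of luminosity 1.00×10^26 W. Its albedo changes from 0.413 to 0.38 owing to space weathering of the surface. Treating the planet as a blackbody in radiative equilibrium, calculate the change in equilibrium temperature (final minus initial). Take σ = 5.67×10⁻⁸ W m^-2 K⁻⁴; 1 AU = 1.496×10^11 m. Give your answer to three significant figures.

1.09 K

Orbital distance: d = 4.86 AU = 7.271×10^11 m.
Flux at the orbit: S = L/(4πd²) = 1.00×10^26/(4π·(7.27×10^11)²) = 15.05 W m^-2.
Before: T₁ = [15.05·0.587/(4σ)]^(1/4) = 79.01 K.
With α = 0.38, T₂ = 80.09 K.
ΔT = T₂ − T₁ = 1.088 K.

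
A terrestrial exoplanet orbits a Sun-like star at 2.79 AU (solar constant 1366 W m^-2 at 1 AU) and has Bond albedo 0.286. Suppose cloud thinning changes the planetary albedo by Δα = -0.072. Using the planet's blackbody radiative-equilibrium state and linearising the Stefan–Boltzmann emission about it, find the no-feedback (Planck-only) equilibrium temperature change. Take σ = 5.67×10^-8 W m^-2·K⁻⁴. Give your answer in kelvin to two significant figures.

Flux at the orbit: S = 1366/(2.79)² = 175.5 W m^-2.
Reference equilibrium: T_e = [S(1−α)/(4σ)]^(1/4) = 153.3 K.
TOA radiative forcing: ΔF = −S·Δα/4 = −175.5·(-0.072)/4 = 3.159 W m^-2.
Linearising σT⁴ gives d(σT⁴)/dT = 4σT_e³ = 0.8173 W m^-2 per K.
ΔT₀ = ΔF/λ_P = 3.159/0.8173 = 3.86 K.

3.9 K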